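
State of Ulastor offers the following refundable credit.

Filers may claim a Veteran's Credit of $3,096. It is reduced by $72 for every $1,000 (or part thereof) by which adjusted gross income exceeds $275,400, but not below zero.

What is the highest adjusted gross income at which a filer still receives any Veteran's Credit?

$317,400

After 42 increments the reduction is 42 × $72 = $3,024, leaving $72; one more increment wipes it out. Increment 42 ends at excess 42 × $1,000 = $42,000, so the highest qualifying income is $275,400 + $42,000 = $317,400.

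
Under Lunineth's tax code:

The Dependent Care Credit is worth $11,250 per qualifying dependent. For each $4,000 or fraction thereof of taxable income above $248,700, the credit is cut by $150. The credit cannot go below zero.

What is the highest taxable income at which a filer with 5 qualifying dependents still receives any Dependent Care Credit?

Full credit = 5 × $11,250 = $56,250.
After 374 increments the reduction is 374 × $150 = $56,100, leaving $150; one more increment wipes it out. Increment 374 ends at excess 374 × $4,000 = $1,496,000, so the highest qualifying income is $248,700 + $1,496,000 = $1,744,700.

$1,744,700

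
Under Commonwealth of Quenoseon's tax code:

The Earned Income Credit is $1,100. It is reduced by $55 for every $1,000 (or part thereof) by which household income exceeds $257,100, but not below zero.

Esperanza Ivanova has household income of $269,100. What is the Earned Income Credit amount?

$440

Earned Income Credit: income exceeds $257,100 by $12,000, which is 12 full-or-partial $1,000 increments; reduction = 12 × $55 = $660, leaving $440.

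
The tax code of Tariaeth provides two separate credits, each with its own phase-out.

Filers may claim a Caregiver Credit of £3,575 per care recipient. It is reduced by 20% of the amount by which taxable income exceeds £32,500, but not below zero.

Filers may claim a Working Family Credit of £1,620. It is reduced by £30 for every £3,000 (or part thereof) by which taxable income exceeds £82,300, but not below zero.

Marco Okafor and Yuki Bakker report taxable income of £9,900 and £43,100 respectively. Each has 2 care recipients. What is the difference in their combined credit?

£2,120

Marco (£9,900): Caregiver Credit: base = 2 × £3,575 = £7,150. £9,900 is at or below the £32,500 threshold, so the full £7,150 applies. Working Family Credit: £9,900 is at or below the £82,300 threshold, so the full £1,620 applies. total £7,150 + £1,620 = £8,770
Yuki (£43,100): Caregiver Credit: base = 2 × £3,575 = £7,150. 20% of the £10,600 excess over £32,500 is £2,120; credit = £7,150 − £2,120 = £5,030. Working Family Credit: £43,100 is at or below the £82,300 threshold, so the full £1,620 applies. total £5,030 + £1,620 = £6,650
Difference: |£8,770 − £6,650| = £2,120.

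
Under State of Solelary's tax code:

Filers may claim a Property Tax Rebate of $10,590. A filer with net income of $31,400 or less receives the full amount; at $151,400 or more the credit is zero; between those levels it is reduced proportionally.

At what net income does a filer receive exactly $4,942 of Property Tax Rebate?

$4,942 is 4,942/10,590 of the full $10,590, so 5,648/10,590 of the $120,000 range has been used: income = $31,400 + $120,000 × 5,648/10,590 = $95,400.

$95,400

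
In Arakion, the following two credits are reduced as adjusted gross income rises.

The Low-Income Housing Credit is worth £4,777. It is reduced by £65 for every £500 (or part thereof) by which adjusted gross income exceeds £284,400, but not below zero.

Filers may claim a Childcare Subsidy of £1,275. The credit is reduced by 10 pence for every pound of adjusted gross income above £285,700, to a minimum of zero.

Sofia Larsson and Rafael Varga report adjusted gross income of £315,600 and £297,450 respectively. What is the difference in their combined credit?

£2,440

Sofia (£315,600): Low-Income Housing Credit: income exceeds £284,400 by £31,200, which is 63 full-or-partial £500 increments; reduction = 63 × £65 = £4,095, leaving £682. Childcare Subsidy: 10% of the £29,900 excess over £285,700 is £2,990 ≥ base, so the credit is £0. total £682 + £0 = £682
Rafael (£297,450): Low-Income Housing Credit: income exceeds £284,400 by £13,050, which is 27 full-or-partial £500 increments; reduction = 27 × £65 = £1,755, leaving £3,022. Childcare Subsidy: 10% of the £11,750 excess over £285,700 is £1,175; credit = £1,275 − £1,175 = £100. total £3,022 + £100 = £3,122
Difference: |£682 − £3,122| = £2,440.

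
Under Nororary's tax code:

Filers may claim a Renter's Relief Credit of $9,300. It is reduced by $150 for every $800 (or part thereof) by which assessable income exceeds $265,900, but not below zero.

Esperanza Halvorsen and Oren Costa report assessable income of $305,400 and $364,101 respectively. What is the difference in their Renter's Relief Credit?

$1,800

Esperanza ($305,400): Renter's Relief Credit: income exceeds $265,900 by $39,500, which is 50 full-or-partial $800 increments; reduction = 50 × $150 = $7,500, leaving $1,800.
Oren ($364,101): Renter's Relief Credit: income exceeds $265,900 by $98,201 → 123 increments × $150 = $18,450 ≥ base, so the credit is $0.
Difference: |$1,800 − $0| = $1,800.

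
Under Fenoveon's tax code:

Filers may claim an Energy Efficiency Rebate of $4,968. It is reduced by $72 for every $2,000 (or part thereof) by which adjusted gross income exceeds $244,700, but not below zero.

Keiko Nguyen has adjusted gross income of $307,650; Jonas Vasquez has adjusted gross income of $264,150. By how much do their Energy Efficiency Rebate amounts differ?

Keiko ($307,650): Energy Efficiency Rebate: income exceeds $244,700 by $62,950, which is 32 full-or-partial $2,000 increments; reduction = 32 × $72 = $2,304, leaving $2,664.
Jonas ($264,150): Energy Efficiency Rebate: income exceeds $244,700 by $19,450, which is 10 full-or-partial $2,000 increments; reduction = 10 × $72 = $720, leaving $4,248.
Difference: |$2,664 − $4,248| = $1,584.

$1,584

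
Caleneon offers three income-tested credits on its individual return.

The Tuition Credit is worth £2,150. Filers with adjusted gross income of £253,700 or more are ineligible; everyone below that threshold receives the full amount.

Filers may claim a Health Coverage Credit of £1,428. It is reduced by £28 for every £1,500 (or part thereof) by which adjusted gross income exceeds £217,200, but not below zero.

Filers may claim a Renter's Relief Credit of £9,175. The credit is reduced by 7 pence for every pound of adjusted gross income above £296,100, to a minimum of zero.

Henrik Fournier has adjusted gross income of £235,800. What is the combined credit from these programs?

Tuition Credit: £235,800 is below the £253,700 cutoff, so the full £2,150 applies.
Health Coverage Credit: income exceeds £217,200 by £18,600, which is 13 full-or-partial £1,500 increments; reduction = 13 × £28 = £364, leaving £1,064.
Renter's Relief Credit: £235,800 is at or below the £296,100 threshold, so the full £9,175 applies.
Total: £2,150 + £1,064 + £9,175 = £12,389.

£12,389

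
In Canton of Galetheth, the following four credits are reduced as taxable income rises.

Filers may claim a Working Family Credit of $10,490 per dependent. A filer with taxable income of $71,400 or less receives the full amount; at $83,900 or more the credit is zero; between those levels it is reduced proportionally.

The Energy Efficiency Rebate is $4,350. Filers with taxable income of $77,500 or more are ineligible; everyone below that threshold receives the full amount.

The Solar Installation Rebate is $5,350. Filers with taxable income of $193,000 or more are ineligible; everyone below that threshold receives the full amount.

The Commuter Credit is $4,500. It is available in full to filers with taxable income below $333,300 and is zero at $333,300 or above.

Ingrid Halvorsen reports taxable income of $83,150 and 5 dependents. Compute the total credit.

Working Family Credit: base = 5 × $10,490 = $52,450. $83,150 is $11,750 into a $12,500 phase-out range, leaving 750/12,500 of the credit: $52,450 × 750/12,500 = $3,147.
Energy Efficiency Rebate: $83,150 meets or exceeds the $77,500 cutoff, so the credit is $0.
Solar Installation Rebate: $83,150 is below the $193,000 cutoff, so the full $5,350 applies.
Commuter Credit: $83,150 is below the $333,300 cutoff, so the full $4,500 applies.
Total: $3,147 + $0 + $5,350 + $4,500 = $12,997.

$12,997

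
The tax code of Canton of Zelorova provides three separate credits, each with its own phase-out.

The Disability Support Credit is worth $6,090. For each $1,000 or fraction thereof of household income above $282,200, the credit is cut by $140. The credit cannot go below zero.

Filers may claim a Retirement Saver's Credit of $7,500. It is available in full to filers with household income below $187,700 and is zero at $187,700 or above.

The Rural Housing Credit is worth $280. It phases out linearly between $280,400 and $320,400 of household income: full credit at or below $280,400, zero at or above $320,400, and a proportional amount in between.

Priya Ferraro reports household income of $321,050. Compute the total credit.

Disability Support Credit: income exceeds $282,200 by $38,850, which is 39 full-or-partial $1,000 increments; reduction = 39 × $140 = $5,460, leaving $630.
Retirement Saver's Credit: $321,050 meets or exceeds the $187,700 cutoff, so the credit is $0.
Rural Housing Credit: $321,050 is at or above $320,400, so the credit is $0.
Total: $630 + $0 + $0 = $630.

$630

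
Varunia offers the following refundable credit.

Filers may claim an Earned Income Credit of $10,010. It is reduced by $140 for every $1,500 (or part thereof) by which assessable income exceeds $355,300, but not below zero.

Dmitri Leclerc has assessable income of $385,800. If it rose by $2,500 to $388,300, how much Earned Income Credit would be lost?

$140

At $385,800 — income exceeds $355,300 by $30,500, which is 21 full-or-partial $1,500 increments; reduction = 21 × $140 = $2,940, leaving $7,070.
At $388,300 — income exceeds $355,300 by $33,000, which is 22 full-or-partial $1,500 increments; reduction = 22 × $140 = $3,080, leaving $6,930.
Lost: $7,070 − $6,930 = $140.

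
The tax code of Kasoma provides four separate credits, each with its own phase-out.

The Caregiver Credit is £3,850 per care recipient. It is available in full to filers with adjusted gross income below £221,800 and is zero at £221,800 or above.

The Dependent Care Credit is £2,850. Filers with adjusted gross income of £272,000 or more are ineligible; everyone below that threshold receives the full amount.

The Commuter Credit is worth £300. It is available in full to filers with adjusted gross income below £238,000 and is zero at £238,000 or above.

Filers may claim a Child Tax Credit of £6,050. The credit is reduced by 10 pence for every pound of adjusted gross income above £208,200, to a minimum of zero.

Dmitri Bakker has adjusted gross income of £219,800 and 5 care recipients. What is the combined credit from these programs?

Caregiver Credit: base = 5 × £3,850 = £19,250. £219,800 is below the £221,800 cutoff, so the full £19,250 applies.
Dependent Care Credit: £219,800 is below the £272,000 cutoff, so the full £2,850 applies.
Commuter Credit: £219,800 is below the £238,000 cutoff, so the full £300 applies.
Child Tax Credit: 10% of the £11,600 excess over £208,200 is £1,160; credit = £6,050 − £1,160 = £4,890.
Total: £19,250 + £2,850 + £300 + £4,890 = £27,290.

£27,290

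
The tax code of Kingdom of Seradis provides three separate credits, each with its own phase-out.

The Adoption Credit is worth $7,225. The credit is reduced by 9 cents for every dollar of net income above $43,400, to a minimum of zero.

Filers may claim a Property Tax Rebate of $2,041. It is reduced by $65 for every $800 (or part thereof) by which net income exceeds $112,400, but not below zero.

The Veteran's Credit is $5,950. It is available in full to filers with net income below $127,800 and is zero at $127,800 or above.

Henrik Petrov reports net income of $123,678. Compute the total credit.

$7,016

Adoption Credit: 9% of the $80,278 excess over $43,400 is $7,225.02 ≥ base, so the credit is $0.
Property Tax Rebate: income exceeds $112,400 by $11,278, which is 15 full-or-partial $800 increments; reduction = 15 × $65 = $975, leaving $1,066.
Veteran's Credit: $123,678 is below the $127,800 cutoff, so the full $5,950 applies.
Total: $0 + $1,066 + $5,950 = $7,016.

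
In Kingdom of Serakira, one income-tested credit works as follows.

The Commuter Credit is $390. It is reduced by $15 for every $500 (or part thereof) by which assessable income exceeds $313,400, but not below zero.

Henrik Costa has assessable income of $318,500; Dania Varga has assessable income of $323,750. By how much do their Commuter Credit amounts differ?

Henrik ($318,500): Commuter Credit: income exceeds $313,400 by $5,100, which is 11 full-or-partial $500 increments; reduction = 11 × $15 = $165, leaving $225.
Dania ($323,750): Commuter Credit: income exceeds $313,400 by $10,350, which is 21 full-or-partial $500 increments; reduction = 21 × $15 = $315, leaving $75.
Difference: |$225 − $75| = $150.

$150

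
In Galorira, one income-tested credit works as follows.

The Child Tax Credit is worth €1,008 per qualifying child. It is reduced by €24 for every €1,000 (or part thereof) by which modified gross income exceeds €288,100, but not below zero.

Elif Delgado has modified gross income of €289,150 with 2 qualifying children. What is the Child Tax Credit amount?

€1,968

Child Tax Credit: base = 2 × €1,008 = €2,016. income exceeds €288,100 by €1,050, which is 2 full-or-partial €1,000 increments; reduction = 2 × €24 = €48, leaving €1,968.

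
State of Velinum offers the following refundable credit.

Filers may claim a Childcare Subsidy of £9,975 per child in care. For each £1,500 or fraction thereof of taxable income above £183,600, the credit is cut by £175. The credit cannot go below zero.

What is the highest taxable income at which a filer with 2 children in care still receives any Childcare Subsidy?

£353,100

Full credit = 2 × £9,975 = £19,950.
After 113 increments the reduction is 113 × £175 = £19,775, leaving £175; one more increment wipes it out. Increment 113 ends at excess 113 × £1,500 = £169,500, so the highest qualifying income is £183,600 + £169,500 = £353,100.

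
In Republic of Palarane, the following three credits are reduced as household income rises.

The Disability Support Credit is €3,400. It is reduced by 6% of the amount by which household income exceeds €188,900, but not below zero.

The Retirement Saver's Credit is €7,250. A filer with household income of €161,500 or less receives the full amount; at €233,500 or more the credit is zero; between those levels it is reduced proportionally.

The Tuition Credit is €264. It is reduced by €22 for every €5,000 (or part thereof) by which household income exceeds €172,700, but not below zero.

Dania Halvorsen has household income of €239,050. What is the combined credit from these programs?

€391

Disability Support Credit: 6% of the €50,150 excess over €188,900 is €3,009; credit = €3,400 − €3,009 = €391.
Retirement Saver's Credit: €239,050 is at or above €233,500, so the credit is €0.
Tuition Credit: income exceeds €172,700 by €66,350 → 14 increments × €22 = €308 ≥ base, so the credit is €0.
Total: €391 + €0 + €0 = €391.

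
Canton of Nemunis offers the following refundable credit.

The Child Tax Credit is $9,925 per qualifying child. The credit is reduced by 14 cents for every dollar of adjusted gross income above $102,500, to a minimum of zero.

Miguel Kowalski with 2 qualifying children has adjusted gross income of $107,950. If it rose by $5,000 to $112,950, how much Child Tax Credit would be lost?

$700

At $107,950 — base = 2 × $9,925 = $19,850. 14% of the $5,450 excess over $102,500 is $763; credit = $19,850 − $763 = $19,087.
At $112,950 — base = 2 × $9,925 = $19,850. 14% of the $10,450 excess over $102,500 is $1,463; credit = $19,850 − $1,463 = $18,387.
Lost: $19,087 − $18,387 = $700.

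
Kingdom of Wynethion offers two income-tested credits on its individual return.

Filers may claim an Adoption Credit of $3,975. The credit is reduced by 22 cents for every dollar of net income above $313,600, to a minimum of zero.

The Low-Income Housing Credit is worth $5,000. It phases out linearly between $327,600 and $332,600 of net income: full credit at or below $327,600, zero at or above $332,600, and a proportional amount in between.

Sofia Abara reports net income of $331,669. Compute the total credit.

Adoption Credit: 22% of the $18,069 excess over $313,600 is $3,975.18 ≥ base, so the credit is $0.
Low-Income Housing Credit: $331,669 is $4,069 into a $5,000 phase-out range, leaving 931/5,000 of the credit: $5,000 × 931/5,000 = $931.
Total: $0 + $931 = $931.

$931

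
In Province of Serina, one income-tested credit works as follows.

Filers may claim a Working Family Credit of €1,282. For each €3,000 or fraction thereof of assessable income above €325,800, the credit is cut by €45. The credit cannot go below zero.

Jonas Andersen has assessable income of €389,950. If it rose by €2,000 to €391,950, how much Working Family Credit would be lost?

€45

At €389,950 — income exceeds €325,800 by €64,150, which is 22 full-or-partial €3,000 increments; reduction = 22 × €45 = €990, leaving €292.
At €391,950 — income exceeds €325,800 by €66,150, which is 23 full-or-partial €3,000 increments; reduction = 23 × €45 = €1,035, leaving €247.
Lost: €292 − €247 = €45.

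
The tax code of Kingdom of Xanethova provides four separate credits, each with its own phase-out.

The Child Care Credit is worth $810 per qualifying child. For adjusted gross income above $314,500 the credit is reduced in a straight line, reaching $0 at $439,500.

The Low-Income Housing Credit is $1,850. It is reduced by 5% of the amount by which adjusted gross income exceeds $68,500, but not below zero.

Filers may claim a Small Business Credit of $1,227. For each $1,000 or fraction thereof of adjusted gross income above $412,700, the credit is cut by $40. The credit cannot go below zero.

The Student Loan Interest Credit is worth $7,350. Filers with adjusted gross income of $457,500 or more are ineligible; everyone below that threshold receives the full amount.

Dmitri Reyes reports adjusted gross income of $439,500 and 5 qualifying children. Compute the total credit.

Child Care Credit: base = 5 × $810 = $4,050. $439,500 is at or above $439,500, so the credit is $0.
Low-Income Housing Credit: 5% of the $371,000 excess over $68,500 is $18,550 ≥ base, so the credit is $0.
Small Business Credit: income exceeds $412,700 by $26,800, which is 27 full-or-partial $1,000 increments; reduction = 27 × $40 = $1,080, leaving $147.
Student Loan Interest Credit: $439,500 is below the $457,500 cutoff, so the full $7,350 applies.
Total: $0 + $0 + $147 + $7,350 = $7,497.

$7,497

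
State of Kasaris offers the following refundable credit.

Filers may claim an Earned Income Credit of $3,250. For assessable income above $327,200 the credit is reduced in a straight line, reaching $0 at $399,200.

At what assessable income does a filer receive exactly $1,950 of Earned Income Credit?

$356,000

$1,950 is 1,950/3,250 of the full $3,250, so 1,300/3,250 of the $72,000 range has been used: income = $327,200 + $72,000 × 1,300/3,250 = $356,000.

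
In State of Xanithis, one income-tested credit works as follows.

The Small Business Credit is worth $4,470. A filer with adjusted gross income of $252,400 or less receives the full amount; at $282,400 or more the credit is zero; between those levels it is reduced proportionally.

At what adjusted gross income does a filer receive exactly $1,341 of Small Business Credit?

$1,341 is 1,341/4,470 of the full $4,470, so 3,129/4,470 of the $30,000 range has been used: income = $252,400 + $30,000 × 3,129/4,470 = $273,400.

$273,400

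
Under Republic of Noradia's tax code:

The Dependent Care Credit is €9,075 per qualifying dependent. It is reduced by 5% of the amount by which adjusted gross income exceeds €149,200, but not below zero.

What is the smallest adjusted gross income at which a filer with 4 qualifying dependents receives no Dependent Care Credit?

€875,200

Full credit = 4 × €9,075 = €36,300.
The credit falls by 5% of each euro above €149,200, so it reaches zero when the excess is €36,300 / 5% = €726,000: income = €149,200 + €726,000 = €875,200.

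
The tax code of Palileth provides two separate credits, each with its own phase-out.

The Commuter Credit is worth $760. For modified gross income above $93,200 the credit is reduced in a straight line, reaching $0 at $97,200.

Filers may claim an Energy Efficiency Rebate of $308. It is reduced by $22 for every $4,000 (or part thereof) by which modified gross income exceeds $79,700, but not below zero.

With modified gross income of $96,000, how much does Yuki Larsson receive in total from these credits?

$426

Commuter Credit: $96,000 is $2,800 into a $4,000 phase-out range, leaving 1,200/4,000 of the credit: $760 × 1,200/4,000 = $228.
Energy Efficiency Rebate: income exceeds $79,700 by $16,300, which is 5 full-or-partial $4,000 increments; reduction = 5 × $22 = $110, leaving $198.
Total: $228 + $198 = $426.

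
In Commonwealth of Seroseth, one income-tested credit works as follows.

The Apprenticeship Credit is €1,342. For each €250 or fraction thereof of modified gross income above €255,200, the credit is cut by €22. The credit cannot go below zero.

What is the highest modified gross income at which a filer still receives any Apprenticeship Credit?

After 60 increments the reduction is 60 × €22 = €1,320, leaving €22; one more increment wipes it out. Increment 60 ends at excess 60 × €250 = €15,000, so the highest qualifying income is €255,200 + €15,000 = €270,200.

€270,200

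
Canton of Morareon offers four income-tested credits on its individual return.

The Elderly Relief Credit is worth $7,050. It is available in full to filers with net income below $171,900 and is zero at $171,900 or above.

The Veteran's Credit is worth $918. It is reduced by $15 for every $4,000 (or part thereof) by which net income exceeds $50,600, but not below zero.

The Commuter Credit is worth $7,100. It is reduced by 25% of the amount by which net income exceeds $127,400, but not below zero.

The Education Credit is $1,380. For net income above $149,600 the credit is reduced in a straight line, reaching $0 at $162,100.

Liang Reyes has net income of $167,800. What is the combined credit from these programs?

Elderly Relief Credit: $167,800 is below the $171,900 cutoff, so the full $7,050 applies.
Veteran's Credit: income exceeds $50,600 by $117,200, which is 30 full-or-partial $4,000 increments; reduction = 30 × $15 = $450, leaving $468.
Commuter Credit: 25% of the $40,400 excess over $127,400 is $10,100 ≥ base, so the credit is $0.
Education Credit: $167,800 is at or above $162,100, so the credit is $0.
Total: $7,050 + $468 + $0 + $0 = $7,518.

$7,518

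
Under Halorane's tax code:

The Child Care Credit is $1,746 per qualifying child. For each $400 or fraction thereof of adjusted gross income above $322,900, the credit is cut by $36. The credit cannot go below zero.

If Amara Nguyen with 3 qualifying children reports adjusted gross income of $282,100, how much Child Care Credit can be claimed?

Child Care Credit: base = 3 × $1,746 = $5,238. $282,100 is at or below the $322,900 threshold, so the full $5,238 applies.

$5,238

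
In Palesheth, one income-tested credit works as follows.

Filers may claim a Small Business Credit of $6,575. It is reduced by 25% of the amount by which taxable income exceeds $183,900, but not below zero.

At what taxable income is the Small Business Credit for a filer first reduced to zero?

$210,200

The credit falls by 25% of each dollar above $183,900, so it reaches zero when the excess is $6,575 / 25% = $26,300: income = $183,900 + $26,300 = $210,200.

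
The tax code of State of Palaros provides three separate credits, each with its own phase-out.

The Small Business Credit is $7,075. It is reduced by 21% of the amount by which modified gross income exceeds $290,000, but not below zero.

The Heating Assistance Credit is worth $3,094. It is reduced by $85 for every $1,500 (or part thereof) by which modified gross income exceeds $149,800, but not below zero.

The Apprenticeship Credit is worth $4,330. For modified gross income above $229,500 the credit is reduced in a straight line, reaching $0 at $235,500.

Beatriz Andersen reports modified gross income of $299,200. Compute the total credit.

$5,143

Small Business Credit: 21% of the $9,200 excess over $290,000 is $1,932; credit = $7,075 − $1,932 = $5,143.
Heating Assistance Credit: income exceeds $149,800 by $149,400 → 100 increments × $85 = $8,500 ≥ base, so the credit is $0.
Apprenticeship Credit: $299,200 is at or above $235,500, so the credit is $0.
Total: $5,143 + $0 + $0 = $5,143.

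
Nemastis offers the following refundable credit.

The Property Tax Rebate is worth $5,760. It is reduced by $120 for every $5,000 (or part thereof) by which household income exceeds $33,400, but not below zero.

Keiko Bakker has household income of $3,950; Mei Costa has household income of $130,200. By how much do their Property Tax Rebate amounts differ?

Keiko ($3,950): Property Tax Rebate: $3,950 is at or below the $33,400 threshold, so the full $5,760 applies.
Mei ($130,200): Property Tax Rebate: income exceeds $33,400 by $96,800, which is 20 full-or-partial $5,000 increments; reduction = 20 × $120 = $2,400, leaving $3,360.
Difference: |$5,760 − $3,360| = $2,400.

$2,400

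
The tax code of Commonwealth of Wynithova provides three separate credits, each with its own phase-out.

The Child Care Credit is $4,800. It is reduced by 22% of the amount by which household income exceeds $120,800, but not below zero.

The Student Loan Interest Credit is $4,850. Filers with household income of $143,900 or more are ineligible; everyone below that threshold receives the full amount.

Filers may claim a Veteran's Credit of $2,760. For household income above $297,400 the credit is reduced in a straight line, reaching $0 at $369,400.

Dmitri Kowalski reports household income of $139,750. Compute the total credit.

$8,241

Child Care Credit: 22% of the $18,950 excess over $120,800 is $4,169; credit = $4,800 − $4,169 = $631.
Student Loan Interest Credit: $139,750 is below the $143,900 cutoff, so the full $4,850 applies.
Veteran's Credit: $139,750 is at or below the $297,400 threshold, so the full $2,760 applies.
Total: $631 + $4,850 + $2,760 = $8,241.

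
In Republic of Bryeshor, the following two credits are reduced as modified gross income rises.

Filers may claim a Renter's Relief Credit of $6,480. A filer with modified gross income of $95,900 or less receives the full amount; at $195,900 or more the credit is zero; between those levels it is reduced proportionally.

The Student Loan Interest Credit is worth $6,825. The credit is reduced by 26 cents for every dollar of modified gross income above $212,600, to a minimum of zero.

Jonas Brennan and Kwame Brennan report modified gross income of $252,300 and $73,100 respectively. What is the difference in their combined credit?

Jonas ($252,300): Renter's Relief Credit: $252,300 is at or above $195,900, so the credit is $0. Student Loan Interest Credit: 26% of the $39,700 excess over $212,600 is $10,322 ≥ base, so the credit is $0. total $0 + $0 = $0
Kwame ($73,100): Renter's Relief Credit: $73,100 is at or below the $95,900 threshold, so the full $6,480 applies. Student Loan Interest Credit: $73,100 is at or below the $212,600 threshold, so the full $6,825 applies. total $6,480 + $6,825 = $13,305
Difference: |$0 − $13,305| = $13,305.

$13,305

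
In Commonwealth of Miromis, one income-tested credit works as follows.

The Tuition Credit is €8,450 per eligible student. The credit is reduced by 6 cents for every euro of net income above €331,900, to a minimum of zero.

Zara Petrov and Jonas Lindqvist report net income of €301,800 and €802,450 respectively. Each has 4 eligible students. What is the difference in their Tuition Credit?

€28,233

Zara (€301,800): Tuition Credit: base = 4 × €8,450 = €33,800. €301,800 is at or below the €331,900 threshold, so the full €33,800 applies.
Jonas (€802,450): Tuition Credit: base = 4 × €8,450 = €33,800. 6% of the €470,550 excess over €331,900 is €28,233; credit = €33,800 − €28,233 = €5,567.
Difference: |€33,800 − €5,567| = €28,233.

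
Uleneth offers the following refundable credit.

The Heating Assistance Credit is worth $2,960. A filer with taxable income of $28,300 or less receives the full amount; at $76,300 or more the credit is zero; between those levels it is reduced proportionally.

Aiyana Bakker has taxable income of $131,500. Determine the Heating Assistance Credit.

Heating Assistance Credit: $131,500 is at or above $76,300, so the credit is $0.

$0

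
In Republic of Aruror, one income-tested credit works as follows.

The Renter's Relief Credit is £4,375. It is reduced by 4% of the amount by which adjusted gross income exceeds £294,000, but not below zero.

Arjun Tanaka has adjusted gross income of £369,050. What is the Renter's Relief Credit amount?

£1,373

Renter's Relief Credit: 4% of the £75,050 excess over £294,000 is £3,002; credit = £4,375 − £3,002 = £1,373.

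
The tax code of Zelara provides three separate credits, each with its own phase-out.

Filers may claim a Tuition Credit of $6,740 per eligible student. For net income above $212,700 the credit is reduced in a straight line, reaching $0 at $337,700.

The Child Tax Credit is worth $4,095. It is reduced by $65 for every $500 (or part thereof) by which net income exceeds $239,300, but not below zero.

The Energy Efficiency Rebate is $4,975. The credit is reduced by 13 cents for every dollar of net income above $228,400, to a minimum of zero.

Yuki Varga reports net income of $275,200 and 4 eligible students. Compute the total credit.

Tuition Credit: base = 4 × $6,740 = $26,960. $275,200 is $62,500 into a $125,000 phase-out range, leaving 62,500/125,000 of the credit: $26,960 × 62,500/125,000 = $13,480.
Child Tax Credit: income exceeds $239,300 by $35,900 → 72 increments × $65 = $4,680 ≥ base, so the credit is $0.
Energy Efficiency Rebate: 13% of the $46,800 excess over $228,400 is $6,084 ≥ base, so the credit is $0.
Total: $13,480 + $0 + $0 = $13,480.

$13,480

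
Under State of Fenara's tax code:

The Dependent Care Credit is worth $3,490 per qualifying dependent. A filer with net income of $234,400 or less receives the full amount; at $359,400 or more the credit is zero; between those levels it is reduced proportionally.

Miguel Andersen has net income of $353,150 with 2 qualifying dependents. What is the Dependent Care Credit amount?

Dependent Care Credit: base = 2 × $3,490 = $6,980. $353,150 is $118,750 into a $125,000 phase-out range, leaving 6,250/125,000 of the credit: $6,980 × 6,250/125,000 = $349.

$349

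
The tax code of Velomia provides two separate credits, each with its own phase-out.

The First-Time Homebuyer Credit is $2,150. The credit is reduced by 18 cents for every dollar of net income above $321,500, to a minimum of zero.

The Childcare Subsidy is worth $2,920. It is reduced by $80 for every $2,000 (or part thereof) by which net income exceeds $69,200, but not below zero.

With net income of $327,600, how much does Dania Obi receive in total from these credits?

$1,052

First-Time Homebuyer Credit: 18% of the $6,100 excess over $321,500 is $1,098; credit = $2,150 − $1,098 = $1,052.
Childcare Subsidy: income exceeds $69,200 by $258,400 → 130 increments × $80 = $10,400 ≥ base, so the credit is $0.
Total: $1,052 + $0 = $1,052.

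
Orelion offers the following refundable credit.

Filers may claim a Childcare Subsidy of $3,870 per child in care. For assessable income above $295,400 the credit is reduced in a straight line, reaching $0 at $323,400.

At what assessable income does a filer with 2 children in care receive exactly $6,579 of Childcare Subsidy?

$299,600

Full credit = 2 × $3,870 = $7,740.
$6,579 is 6,579/7,740 of the full $7,740, so 1,161/7,740 of the $28,000 range has been used: income = $295,400 + $28,000 × 1,161/7,740 = $299,600.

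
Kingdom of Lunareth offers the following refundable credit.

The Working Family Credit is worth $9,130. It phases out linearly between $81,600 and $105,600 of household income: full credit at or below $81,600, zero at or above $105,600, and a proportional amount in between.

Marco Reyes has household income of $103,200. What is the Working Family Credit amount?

$913

Working Family Credit: $103,200 is $21,600 into a $24,000 phase-out range, leaving 2,400/24,000 of the credit: $9,130 × 2,400/24,000 = $913.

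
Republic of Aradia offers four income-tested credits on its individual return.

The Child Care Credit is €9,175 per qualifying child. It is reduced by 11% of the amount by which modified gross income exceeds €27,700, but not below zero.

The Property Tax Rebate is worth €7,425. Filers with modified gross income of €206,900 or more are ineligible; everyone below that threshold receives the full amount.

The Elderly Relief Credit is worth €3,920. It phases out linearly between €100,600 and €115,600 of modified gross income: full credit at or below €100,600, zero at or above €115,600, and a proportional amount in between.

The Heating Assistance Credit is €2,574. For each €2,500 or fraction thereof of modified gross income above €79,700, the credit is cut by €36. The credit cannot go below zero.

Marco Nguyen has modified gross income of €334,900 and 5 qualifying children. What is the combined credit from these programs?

€12,083

Child Care Credit: base = 5 × €9,175 = €45,875. 11% of the €307,200 excess over €27,700 is €33,792; credit = €45,875 − €33,792 = €12,083.
Property Tax Rebate: €334,900 meets or exceeds the €206,900 cutoff, so the credit is €0.
Elderly Relief Credit: €334,900 is at or above €115,600, so the credit is €0.
Heating Assistance Credit: income exceeds €79,700 by €255,200 → 103 increments × €36 = €3,708 ≥ base, so the credit is €0.
Total: €12,083 + €0 + €0 + €0 = €12,083.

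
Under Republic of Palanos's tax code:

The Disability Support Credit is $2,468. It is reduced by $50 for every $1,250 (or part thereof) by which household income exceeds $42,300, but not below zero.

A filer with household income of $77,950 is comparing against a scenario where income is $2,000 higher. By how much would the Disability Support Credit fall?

$100

At $77,950 — income exceeds $42,300 by $35,650, which is 29 full-or-partial $1,250 increments; reduction = 29 × $50 = $1,450, leaving $1,018.
At $79,950 — income exceeds $42,300 by $37,650, which is 31 full-or-partial $1,250 increments; reduction = 31 × $50 = $1,550, leaving $918.
Lost: $1,018 − $918 = $100.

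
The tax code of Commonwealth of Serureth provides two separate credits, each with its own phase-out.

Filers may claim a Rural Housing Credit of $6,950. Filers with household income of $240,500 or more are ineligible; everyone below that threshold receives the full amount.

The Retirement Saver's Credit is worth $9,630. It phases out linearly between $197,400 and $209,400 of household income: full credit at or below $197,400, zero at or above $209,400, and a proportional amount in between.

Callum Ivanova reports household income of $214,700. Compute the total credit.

Rural Housing Credit: $214,700 is below the $240,500 cutoff, so the full $6,950 applies.
Retirement Saver's Credit: $214,700 is at or above $209,400, so the credit is $0.
Total: $6,950 + $0 = $6,950.

$6,950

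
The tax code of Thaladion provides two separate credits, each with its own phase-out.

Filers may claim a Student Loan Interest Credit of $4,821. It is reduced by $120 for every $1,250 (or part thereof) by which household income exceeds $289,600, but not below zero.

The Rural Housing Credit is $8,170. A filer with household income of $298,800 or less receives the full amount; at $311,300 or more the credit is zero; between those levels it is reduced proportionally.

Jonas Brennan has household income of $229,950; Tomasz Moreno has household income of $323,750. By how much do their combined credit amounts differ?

$11,530

Jonas ($229,950): Student Loan Interest Credit: $229,950 is at or below the $289,600 threshold, so the full $4,821 applies. Rural Housing Credit: $229,950 is at or below the $298,800 threshold, so the full $8,170 applies. total $4,821 + $8,170 = $12,991
Tomasz ($323,750): Student Loan Interest Credit: income exceeds $289,600 by $34,150, which is 28 full-or-partial $1,250 increments; reduction = 28 × $120 = $3,360, leaving $1,461. Rural Housing Credit: $323,750 is at or above $311,300, so the credit is $0. total $1,461 + $0 = $1,461
Difference: |$12,991 − $1,461| = $11,530.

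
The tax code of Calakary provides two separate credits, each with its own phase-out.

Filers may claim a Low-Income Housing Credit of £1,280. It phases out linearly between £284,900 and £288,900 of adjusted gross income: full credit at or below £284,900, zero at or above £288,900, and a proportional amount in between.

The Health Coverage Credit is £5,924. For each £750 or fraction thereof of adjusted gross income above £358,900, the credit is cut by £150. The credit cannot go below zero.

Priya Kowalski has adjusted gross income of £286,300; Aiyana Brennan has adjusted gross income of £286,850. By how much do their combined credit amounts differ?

£176

Priya (£286,300): Low-Income Housing Credit: £286,300 is £1,400 into a £4,000 phase-out range, leaving 2,600/4,000 of the credit: £1,280 × 2,600/4,000 = £832. Health Coverage Credit: £286,300 is at or below the £358,900 threshold, so the full £5,924 applies. total £832 + £5,924 = £6,756
Aiyana (£286,850): Low-Income Housing Credit: £286,850 is £1,950 into a £4,000 phase-out range, leaving 2,050/4,000 of the credit: £1,280 × 2,050/4,000 = £656. Health Coverage Credit: £286,850 is at or below the £358,900 threshold, so the full £5,924 applies. total £656 + £5,924 = £6,580
Difference: |£6,756 − £6,580| = £176.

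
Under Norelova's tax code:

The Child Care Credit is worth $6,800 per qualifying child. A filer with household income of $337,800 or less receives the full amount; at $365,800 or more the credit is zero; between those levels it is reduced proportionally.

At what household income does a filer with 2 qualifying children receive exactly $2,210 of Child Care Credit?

$361,250

Full credit = 2 × $6,800 = $13,600.
$2,210 is 2,210/13,600 of the full $13,600, so 11,390/13,600 of the $28,000 range has been used: income = $337,800 + $28,000 × 11,390/13,600 = $361,250.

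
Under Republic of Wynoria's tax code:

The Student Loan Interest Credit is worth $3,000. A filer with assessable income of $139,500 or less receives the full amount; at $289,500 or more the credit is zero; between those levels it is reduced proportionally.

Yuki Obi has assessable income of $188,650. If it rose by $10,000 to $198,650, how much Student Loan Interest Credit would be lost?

$200

At $188,650 — $188,650 is $49,150 into a $150,000 phase-out range, leaving 100,850/150,000 of the credit: $3,000 × 100,850/150,000 = $2,017.
At $198,650 — $198,650 is $59,150 into a $150,000 phase-out range, leaving 90,850/150,000 of the credit: $3,000 × 90,850/150,000 = $1,817.
Lost: $2,017 − $1,817 = $200.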